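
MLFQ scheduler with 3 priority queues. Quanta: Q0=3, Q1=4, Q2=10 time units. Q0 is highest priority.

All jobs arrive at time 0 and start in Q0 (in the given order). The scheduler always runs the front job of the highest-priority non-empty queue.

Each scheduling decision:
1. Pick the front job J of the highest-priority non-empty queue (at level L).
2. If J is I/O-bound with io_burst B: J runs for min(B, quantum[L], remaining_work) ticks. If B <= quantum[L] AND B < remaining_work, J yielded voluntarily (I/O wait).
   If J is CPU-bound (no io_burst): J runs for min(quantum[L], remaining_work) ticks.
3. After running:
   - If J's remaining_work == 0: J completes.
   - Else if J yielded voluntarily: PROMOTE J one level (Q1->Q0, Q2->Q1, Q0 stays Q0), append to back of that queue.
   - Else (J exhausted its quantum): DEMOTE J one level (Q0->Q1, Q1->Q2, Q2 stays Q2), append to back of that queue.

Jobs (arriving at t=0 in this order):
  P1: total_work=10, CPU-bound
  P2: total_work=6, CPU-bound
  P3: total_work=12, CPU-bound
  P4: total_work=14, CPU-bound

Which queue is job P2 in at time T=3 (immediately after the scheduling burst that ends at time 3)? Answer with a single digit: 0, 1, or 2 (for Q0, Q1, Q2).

t=0-3: P1@Q0 runs 3, rem=7, quantum used, demote→Q1. Q0=[P2,P3,P4] Q1=[P1] Q2=[]
t=3-6: P2@Q0 runs 3, rem=3, quantum used, demote→Q1. Q0=[P3,P4] Q1=[P1,P2] Q2=[]
t=6-9: P3@Q0 runs 3, rem=9, quantum used, demote→Q1. Q0=[P4] Q1=[P1,P2,P3] Q2=[]
t=9-12: P4@Q0 runs 3, rem=11, quantum used, demote→Q1. Q0=[] Q1=[P1,P2,P3,P4] Q2=[]
t=12-16: P1@Q1 runs 4, rem=3, quantum used, demote→Q2. Q0=[] Q1=[P2,P3,P4] Q2=[P1]
t=16-19: P2@Q1 runs 3, rem=0, completes. Q0=[] Q1=[P3,P4] Q2=[P1]
t=19-23: P3@Q1 runs 4, rem=5, quantum used, demote→Q2. Q0=[] Q1=[P4] Q2=[P1,P3]
t=23-27: P4@Q1 runs 4, rem=7, quantum used, demote→Q2. Q0=[] Q1=[] Q2=[P1,P3,P4]
t=27-30: P1@Q2 runs 3, rem=0, completes. Q0=[] Q1=[] Q2=[P3,P4]
t=30-35: P3@Q2 runs 5, rem=0, completes. Q0=[] Q1=[] Q2=[P4]
t=35-42: P4@Q2 runs 7, rem=0, completes. Q0=[] Q1=[] Q2=[]

Answer: 0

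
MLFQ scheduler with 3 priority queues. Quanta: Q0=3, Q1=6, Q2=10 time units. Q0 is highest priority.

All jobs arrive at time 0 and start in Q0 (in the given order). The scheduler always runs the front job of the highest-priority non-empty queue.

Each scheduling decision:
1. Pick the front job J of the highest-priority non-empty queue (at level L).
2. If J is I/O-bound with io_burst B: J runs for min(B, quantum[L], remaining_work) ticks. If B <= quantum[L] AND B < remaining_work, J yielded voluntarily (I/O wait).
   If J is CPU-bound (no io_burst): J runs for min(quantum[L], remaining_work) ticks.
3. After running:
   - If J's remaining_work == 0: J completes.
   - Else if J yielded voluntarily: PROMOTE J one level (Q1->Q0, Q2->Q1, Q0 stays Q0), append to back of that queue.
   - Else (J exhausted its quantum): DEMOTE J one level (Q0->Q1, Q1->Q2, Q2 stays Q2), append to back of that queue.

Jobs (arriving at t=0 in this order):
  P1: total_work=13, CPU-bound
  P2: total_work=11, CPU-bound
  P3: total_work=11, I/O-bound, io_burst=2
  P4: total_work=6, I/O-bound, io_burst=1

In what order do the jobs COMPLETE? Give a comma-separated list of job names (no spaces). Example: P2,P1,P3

t=0-3: P1@Q0 runs 3, rem=10, quantum used, demote→Q1. Q0=[P2,P3,P4] Q1=[P1] Q2=[]
t=3-6: P2@Q0 runs 3, rem=8, quantum used, demote→Q1. Q0=[P3,P4] Q1=[P1,P2] Q2=[]
t=6-8: P3@Q0 runs 2, rem=9, I/O yield, promote→Q0. Q0=[P4,P3] Q1=[P1,P2] Q2=[]
t=8-9: P4@Q0 runs 1, rem=5, I/O yield, promote→Q0. Q0=[P3,P4] Q1=[P1,P2] Q2=[]
t=9-11: P3@Q0 runs 2, rem=7, I/O yield, promote→Q0. Q0=[P4,P3] Q1=[P1,P2] Q2=[]
t=11-12: P4@Q0 runs 1, rem=4, I/O yield, promote→Q0. Q0=[P3,P4] Q1=[P1,P2] Q2=[]
t=12-14: P3@Q0 runs 2, rem=5, I/O yield, promote→Q0. Q0=[P4,P3] Q1=[P1,P2] Q2=[]
t=14-15: P4@Q0 runs 1, rem=3, I/O yield, promote→Q0. Q0=[P3,P4] Q1=[P1,P2] Q2=[]
t=15-17: P3@Q0 runs 2, rem=3, I/O yield, promote→Q0. Q0=[P4,P3] Q1=[P1,P2] Q2=[]
t=17-18: P4@Q0 runs 1, rem=2, I/O yield, promote→Q0. Q0=[P3,P4] Q1=[P1,P2] Q2=[]
t=18-20: P3@Q0 runs 2, rem=1, I/O yield, promote→Q0. Q0=[P4,P3] Q1=[P1,P2] Q2=[]
t=20-21: P4@Q0 runs 1, rem=1, I/O yield, promote→Q0. Q0=[P3,P4] Q1=[P1,P2] Q2=[]
t=21-22: P3@Q0 runs 1, rem=0, completes. Q0=[P4] Q1=[P1,P2] Q2=[]
t=22-23: P4@Q0 runs 1, rem=0, completes. Q0=[] Q1=[P1,P2] Q2=[]
t=23-29: P1@Q1 runs 6, rem=4, quantum used, demote→Q2. Q0=[] Q1=[P2] Q2=[P1]
t=29-35: P2@Q1 runs 6, rem=2, quantum used, demote→Q2. Q0=[] Q1=[] Q2=[P1,P2]
t=35-39: P1@Q2 runs 4, rem=0, completes. Q0=[] Q1=[] Q2=[P2]
t=39-41: P2@Q2 runs 2, rem=0, completes. Q0=[] Q1=[] Q2=[]

Answer: P3,P4,P1,P2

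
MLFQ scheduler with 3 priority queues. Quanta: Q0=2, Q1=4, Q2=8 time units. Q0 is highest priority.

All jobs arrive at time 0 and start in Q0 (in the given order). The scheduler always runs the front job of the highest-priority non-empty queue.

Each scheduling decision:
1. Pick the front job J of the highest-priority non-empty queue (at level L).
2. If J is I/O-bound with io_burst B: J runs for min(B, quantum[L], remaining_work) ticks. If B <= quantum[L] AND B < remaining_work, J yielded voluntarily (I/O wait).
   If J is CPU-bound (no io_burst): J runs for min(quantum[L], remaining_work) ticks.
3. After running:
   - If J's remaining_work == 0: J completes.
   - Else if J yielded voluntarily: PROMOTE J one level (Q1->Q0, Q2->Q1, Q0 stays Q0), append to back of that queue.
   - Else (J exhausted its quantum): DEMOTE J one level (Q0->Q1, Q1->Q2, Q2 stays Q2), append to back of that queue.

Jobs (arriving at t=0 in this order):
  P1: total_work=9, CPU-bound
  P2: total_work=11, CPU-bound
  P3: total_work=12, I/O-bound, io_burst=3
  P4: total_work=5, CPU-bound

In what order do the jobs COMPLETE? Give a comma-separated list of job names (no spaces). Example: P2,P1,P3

t=0-2: P1@Q0 runs 2, rem=7, quantum used, demote→Q1. Q0=[P2,P3,P4] Q1=[P1] Q2=[]
t=2-4: P2@Q0 runs 2, rem=9, quantum used, demote→Q1. Q0=[P3,P4] Q1=[P1,P2] Q2=[]
t=4-6: P3@Q0 runs 2, rem=10, quantum used, demote→Q1. Q0=[P4] Q1=[P1,P2,P3] Q2=[]
t=6-8: P4@Q0 runs 2, rem=3, quantum used, demote→Q1. Q0=[] Q1=[P1,P2,P3,P4] Q2=[]
t=8-12: P1@Q1 runs 4, rem=3, quantum used, demote→Q2. Q0=[] Q1=[P2,P3,P4] Q2=[P1]
t=12-16: P2@Q1 runs 4, rem=5, quantum used, demote→Q2. Q0=[] Q1=[P3,P4] Q2=[P1,P2]
t=16-19: P3@Q1 runs 3, rem=7, I/O yield, promote→Q0. Q0=[P3] Q1=[P4] Q2=[P1,P2]
t=19-21: P3@Q0 runs 2, rem=5, quantum used, demote→Q1. Q0=[] Q1=[P4,P3] Q2=[P1,P2]
t=21-24: P4@Q1 runs 3, rem=0, completes. Q0=[] Q1=[P3] Q2=[P1,P2]
t=24-27: P3@Q1 runs 3, rem=2, I/O yield, promote→Q0. Q0=[P3] Q1=[] Q2=[P1,P2]
t=27-29: P3@Q0 runs 2, rem=0, completes. Q0=[] Q1=[] Q2=[P1,P2]
t=29-32: P1@Q2 runs 3, rem=0, completes. Q0=[] Q1=[] Q2=[P2]
t=32-37: P2@Q2 runs 5, rem=0, completes. Q0=[] Q1=[] Q2=[]

Answer: P4,P3,P1,P2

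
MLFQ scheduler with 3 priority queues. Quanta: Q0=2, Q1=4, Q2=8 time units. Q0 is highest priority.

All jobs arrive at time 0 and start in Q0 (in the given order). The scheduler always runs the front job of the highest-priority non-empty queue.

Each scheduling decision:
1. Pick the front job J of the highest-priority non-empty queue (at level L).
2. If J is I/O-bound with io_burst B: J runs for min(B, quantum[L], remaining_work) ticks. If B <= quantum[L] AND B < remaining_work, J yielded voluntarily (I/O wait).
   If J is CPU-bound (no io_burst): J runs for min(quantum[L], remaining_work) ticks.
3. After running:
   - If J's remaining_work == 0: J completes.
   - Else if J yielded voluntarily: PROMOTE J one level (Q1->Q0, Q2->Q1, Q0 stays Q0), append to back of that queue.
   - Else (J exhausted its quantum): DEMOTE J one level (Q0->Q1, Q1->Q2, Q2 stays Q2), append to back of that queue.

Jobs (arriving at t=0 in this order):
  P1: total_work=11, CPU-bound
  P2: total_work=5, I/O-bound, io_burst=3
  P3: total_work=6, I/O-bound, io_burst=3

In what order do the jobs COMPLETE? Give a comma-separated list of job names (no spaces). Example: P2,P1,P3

Answer: P2,P3,P1

Derivation:
t=0-2: P1@Q0 runs 2, rem=9, quantum used, demote→Q1. Q0=[P2,P3] Q1=[P1] Q2=[]
t=2-4: P2@Q0 runs 2, rem=3, quantum used, demote→Q1. Q0=[P3] Q1=[P1,P2] Q2=[]
t=4-6: P3@Q0 runs 2, rem=4, quantum used, demote→Q1. Q0=[] Q1=[P1,P2,P3] Q2=[]
t=6-10: P1@Q1 runs 4, rem=5, quantum used, demote→Q2. Q0=[] Q1=[P2,P3] Q2=[P1]
t=10-13: P2@Q1 runs 3, rem=0, completes. Q0=[] Q1=[P3] Q2=[P1]
t=13-16: P3@Q1 runs 3, rem=1, I/O yield, promote→Q0. Q0=[P3] Q1=[] Q2=[P1]
t=16-17: P3@Q0 runs 1, rem=0, completes. Q0=[] Q1=[] Q2=[P1]
t=17-22: P1@Q2 runs 5, rem=0, completes. Q0=[] Q1=[] Q2=[]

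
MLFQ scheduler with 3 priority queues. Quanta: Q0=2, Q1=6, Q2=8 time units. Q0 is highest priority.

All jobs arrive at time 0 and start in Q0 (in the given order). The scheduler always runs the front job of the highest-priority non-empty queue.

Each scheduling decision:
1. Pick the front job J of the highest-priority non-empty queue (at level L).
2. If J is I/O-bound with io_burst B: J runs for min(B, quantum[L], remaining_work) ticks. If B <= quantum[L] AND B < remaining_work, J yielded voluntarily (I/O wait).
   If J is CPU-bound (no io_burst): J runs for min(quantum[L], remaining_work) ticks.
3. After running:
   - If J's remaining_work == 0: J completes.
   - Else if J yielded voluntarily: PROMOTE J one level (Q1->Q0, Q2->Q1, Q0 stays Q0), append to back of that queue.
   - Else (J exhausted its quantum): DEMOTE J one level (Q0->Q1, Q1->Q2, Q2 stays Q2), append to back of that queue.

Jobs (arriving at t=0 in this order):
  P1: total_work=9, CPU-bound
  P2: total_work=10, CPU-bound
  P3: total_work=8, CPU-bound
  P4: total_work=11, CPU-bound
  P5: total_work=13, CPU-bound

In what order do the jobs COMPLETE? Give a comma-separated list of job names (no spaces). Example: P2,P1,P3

t=0-2: P1@Q0 runs 2, rem=7, quantum used, demote→Q1. Q0=[P2,P3,P4,P5] Q1=[P1] Q2=[]
t=2-4: P2@Q0 runs 2, rem=8, quantum used, demote→Q1. Q0=[P3,P4,P5] Q1=[P1,P2] Q2=[]
t=4-6: P3@Q0 runs 2, rem=6, quantum used, demote→Q1. Q0=[P4,P5] Q1=[P1,P2,P3] Q2=[]
t=6-8: P4@Q0 runs 2, rem=9, quantum used, demote→Q1. Q0=[P5] Q1=[P1,P2,P3,P4] Q2=[]
t=8-10: P5@Q0 runs 2, rem=11, quantum used, demote→Q1. Q0=[] Q1=[P1,P2,P3,P4,P5] Q2=[]
t=10-16: P1@Q1 runs 6, rem=1, quantum used, demote→Q2. Q0=[] Q1=[P2,P3,P4,P5] Q2=[P1]
t=16-22: P2@Q1 runs 6, rem=2, quantum used, demote→Q2. Q0=[] Q1=[P3,P4,P5] Q2=[P1,P2]
t=22-28: P3@Q1 runs 6, rem=0, completes. Q0=[] Q1=[P4,P5] Q2=[P1,P2]
t=28-34: P4@Q1 runs 6, rem=3, quantum used, demote→Q2. Q0=[] Q1=[P5] Q2=[P1,P2,P4]
t=34-40: P5@Q1 runs 6, rem=5, quantum used, demote→Q2. Q0=[] Q1=[] Q2=[P1,P2,P4,P5]
t=40-41: P1@Q2 runs 1, rem=0, completes. Q0=[] Q1=[] Q2=[P2,P4,P5]
t=41-43: P2@Q2 runs 2, rem=0, completes. Q0=[] Q1=[] Q2=[P4,P5]
t=43-46: P4@Q2 runs 3, rem=0, completes. Q0=[] Q1=[] Q2=[P5]
t=46-51: P5@Q2 runs 5, rem=0, completes. Q0=[] Q1=[] Q2=[]

Answer: P3,P1,P2,P4,P5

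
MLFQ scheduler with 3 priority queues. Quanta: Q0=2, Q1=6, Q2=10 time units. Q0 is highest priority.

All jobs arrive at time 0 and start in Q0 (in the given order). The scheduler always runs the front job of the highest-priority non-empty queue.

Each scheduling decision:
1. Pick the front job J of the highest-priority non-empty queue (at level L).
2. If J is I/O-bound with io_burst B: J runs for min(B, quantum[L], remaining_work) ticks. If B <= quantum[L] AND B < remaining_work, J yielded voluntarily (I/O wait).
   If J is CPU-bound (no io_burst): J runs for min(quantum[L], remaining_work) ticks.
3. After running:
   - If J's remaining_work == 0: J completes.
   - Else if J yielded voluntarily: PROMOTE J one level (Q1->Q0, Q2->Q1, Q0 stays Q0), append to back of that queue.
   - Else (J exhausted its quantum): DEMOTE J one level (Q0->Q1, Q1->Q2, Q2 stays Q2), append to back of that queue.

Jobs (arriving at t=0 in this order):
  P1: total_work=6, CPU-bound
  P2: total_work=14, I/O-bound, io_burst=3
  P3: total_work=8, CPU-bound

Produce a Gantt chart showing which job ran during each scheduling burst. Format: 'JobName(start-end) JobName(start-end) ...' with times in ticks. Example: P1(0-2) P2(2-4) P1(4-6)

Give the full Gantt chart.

t=0-2: P1@Q0 runs 2, rem=4, quantum used, demote→Q1. Q0=[P2,P3] Q1=[P1] Q2=[]
t=2-4: P2@Q0 runs 2, rem=12, quantum used, demote→Q1. Q0=[P3] Q1=[P1,P2] Q2=[]
t=4-6: P3@Q0 runs 2, rem=6, quantum used, demote→Q1. Q0=[] Q1=[P1,P2,P3] Q2=[]
t=6-10: P1@Q1 runs 4, rem=0, completes. Q0=[] Q1=[P2,P3] Q2=[]
t=10-13: P2@Q1 runs 3, rem=9, I/O yield, promote→Q0. Q0=[P2] Q1=[P3] Q2=[]
t=13-15: P2@Q0 runs 2, rem=7, quantum used, demote→Q1. Q0=[] Q1=[P3,P2] Q2=[]
t=15-21: P3@Q1 runs 6, rem=0, completes. Q0=[] Q1=[P2] Q2=[]
t=21-24: P2@Q1 runs 3, rem=4, I/O yield, promote→Q0. Q0=[P2] Q1=[] Q2=[]
t=24-26: P2@Q0 runs 2, rem=2, quantum used, demote→Q1. Q0=[] Q1=[P2] Q2=[]
t=26-28: P2@Q1 runs 2, rem=0, completes. Q0=[] Q1=[] Q2=[]

Answer: P1(0-2) P2(2-4) P3(4-6) P1(6-10) P2(10-13) P2(13-15) P3(15-21) P2(21-24) P2(24-26) P2(26-28)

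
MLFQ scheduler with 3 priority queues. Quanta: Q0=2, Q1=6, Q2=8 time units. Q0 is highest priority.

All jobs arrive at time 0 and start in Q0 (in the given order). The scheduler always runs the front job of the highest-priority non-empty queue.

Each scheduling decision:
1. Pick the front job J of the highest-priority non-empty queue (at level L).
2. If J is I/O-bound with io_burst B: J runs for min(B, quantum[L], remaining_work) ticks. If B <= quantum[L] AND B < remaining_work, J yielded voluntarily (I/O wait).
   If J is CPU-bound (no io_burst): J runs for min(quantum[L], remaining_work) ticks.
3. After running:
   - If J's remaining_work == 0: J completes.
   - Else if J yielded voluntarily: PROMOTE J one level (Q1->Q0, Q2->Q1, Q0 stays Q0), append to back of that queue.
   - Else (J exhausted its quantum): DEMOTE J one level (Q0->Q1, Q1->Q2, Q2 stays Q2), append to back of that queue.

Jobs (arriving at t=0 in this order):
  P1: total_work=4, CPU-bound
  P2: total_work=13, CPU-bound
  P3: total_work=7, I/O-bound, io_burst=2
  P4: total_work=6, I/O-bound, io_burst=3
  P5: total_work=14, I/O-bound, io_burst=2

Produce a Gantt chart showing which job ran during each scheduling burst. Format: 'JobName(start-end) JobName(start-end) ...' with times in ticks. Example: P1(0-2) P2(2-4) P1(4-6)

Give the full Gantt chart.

Answer: P1(0-2) P2(2-4) P3(4-6) P4(6-8) P5(8-10) P3(10-12) P5(12-14) P3(14-16) P5(16-18) P3(18-19) P5(19-21) P5(21-23) P5(23-25) P5(25-27) P1(27-29) P2(29-35) P4(35-38) P4(38-39) P2(39-44)

Derivation:
t=0-2: P1@Q0 runs 2, rem=2, quantum used, demote→Q1. Q0=[P2,P3,P4,P5] Q1=[P1] Q2=[]
t=2-4: P2@Q0 runs 2, rem=11, quantum used, demote→Q1. Q0=[P3,P4,P5] Q1=[P1,P2] Q2=[]
t=4-6: P3@Q0 runs 2, rem=5, I/O yield, promote→Q0. Q0=[P4,P5,P3] Q1=[P1,P2] Q2=[]
t=6-8: P4@Q0 runs 2, rem=4, quantum used, demote→Q1. Q0=[P5,P3] Q1=[P1,P2,P4] Q2=[]
t=8-10: P5@Q0 runs 2, rem=12, I/O yield, promote→Q0. Q0=[P3,P5] Q1=[P1,P2,P4] Q2=[]
t=10-12: P3@Q0 runs 2, rem=3, I/O yield, promote→Q0. Q0=[P5,P3] Q1=[P1,P2,P4] Q2=[]
t=12-14: P5@Q0 runs 2, rem=10, I/O yield, promote→Q0. Q0=[P3,P5] Q1=[P1,P2,P4] Q2=[]
t=14-16: P3@Q0 runs 2, rem=1, I/O yield, promote→Q0. Q0=[P5,P3] Q1=[P1,P2,P4] Q2=[]
t=16-18: P5@Q0 runs 2, rem=8, I/O yield, promote→Q0. Q0=[P3,P5] Q1=[P1,P2,P4] Q2=[]
t=18-19: P3@Q0 runs 1, rem=0, completes. Q0=[P5] Q1=[P1,P2,P4] Q2=[]
t=19-21: P5@Q0 runs 2, rem=6, I/O yield, promote→Q0. Q0=[P5] Q1=[P1,P2,P4] Q2=[]
t=21-23: P5@Q0 runs 2, rem=4, I/O yield, promote→Q0. Q0=[P5] Q1=[P1,P2,P4] Q2=[]
t=23-25: P5@Q0 runs 2, rem=2, I/O yield, promote→Q0. Q0=[P5] Q1=[P1,P2,P4] Q2=[]
t=25-27: P5@Q0 runs 2, rem=0, completes. Q0=[] Q1=[P1,P2,P4] Q2=[]
t=27-29: P1@Q1 runs 2, rem=0, completes. Q0=[] Q1=[P2,P4] Q2=[]
t=29-35: P2@Q1 runs 6, rem=5, quantum used, demote→Q2. Q0=[] Q1=[P4] Q2=[P2]
t=35-38: P4@Q1 runs 3, rem=1, I/O yield, promote→Q0. Q0=[P4] Q1=[] Q2=[P2]
t=38-39: P4@Q0 runs 1, rem=0, completes. Q0=[] Q1=[] Q2=[P2]
t=39-44: P2@Q2 runs 5, rem=0, completes. Q0=[] Q1=[] Q2=[]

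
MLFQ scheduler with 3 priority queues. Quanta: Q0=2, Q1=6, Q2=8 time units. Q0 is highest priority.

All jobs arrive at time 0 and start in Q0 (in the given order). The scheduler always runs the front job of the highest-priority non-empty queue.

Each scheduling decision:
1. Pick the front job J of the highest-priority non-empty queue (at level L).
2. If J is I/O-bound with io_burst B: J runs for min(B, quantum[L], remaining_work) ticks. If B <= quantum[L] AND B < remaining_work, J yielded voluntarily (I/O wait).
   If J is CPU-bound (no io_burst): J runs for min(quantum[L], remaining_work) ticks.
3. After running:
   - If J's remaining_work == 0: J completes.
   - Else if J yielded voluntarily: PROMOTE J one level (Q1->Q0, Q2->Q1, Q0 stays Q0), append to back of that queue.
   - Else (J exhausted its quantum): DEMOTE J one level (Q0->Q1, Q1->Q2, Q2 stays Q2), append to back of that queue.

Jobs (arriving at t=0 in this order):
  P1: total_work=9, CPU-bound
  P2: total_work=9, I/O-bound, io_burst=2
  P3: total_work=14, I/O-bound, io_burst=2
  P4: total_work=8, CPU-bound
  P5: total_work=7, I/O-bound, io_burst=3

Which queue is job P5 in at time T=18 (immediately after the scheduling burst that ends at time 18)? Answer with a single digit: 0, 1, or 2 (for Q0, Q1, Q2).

Answer: 1

Derivation:
t=0-2: P1@Q0 runs 2, rem=7, quantum used, demote→Q1. Q0=[P2,P3,P4,P5] Q1=[P1] Q2=[]
t=2-4: P2@Q0 runs 2, rem=7, I/O yield, promote→Q0. Q0=[P3,P4,P5,P2] Q1=[P1] Q2=[]
t=4-6: P3@Q0 runs 2, rem=12, I/O yield, promote→Q0. Q0=[P4,P5,P2,P3] Q1=[P1] Q2=[]
t=6-8: P4@Q0 runs 2, rem=6, quantum used, demote→Q1. Q0=[P5,P2,P3] Q1=[P1,P4] Q2=[]
t=8-10: P5@Q0 runs 2, rem=5, quantum used, demote→Q1. Q0=[P2,P3] Q1=[P1,P4,P5] Q2=[]
t=10-12: P2@Q0 runs 2, rem=5, I/O yield, promote→Q0. Q0=[P3,P2] Q1=[P1,P4,P5] Q2=[]
t=12-14: P3@Q0 runs 2, rem=10, I/O yield, promote→Q0. Q0=[P2,P3] Q1=[P1,P4,P5] Q2=[]
t=14-16: P2@Q0 runs 2, rem=3, I/O yield, promote→Q0. Q0=[P3,P2] Q1=[P1,P4,P5] Q2=[]
t=16-18: P3@Q0 runs 2, rem=8, I/O yield, promote→Q0. Q0=[P2,P3] Q1=[P1,P4,P5] Q2=[]
t=18-20: P2@Q0 runs 2, rem=1, I/O yield, promote→Q0. Q0=[P3,P2] Q1=[P1,P4,P5] Q2=[]
t=20-22: P3@Q0 runs 2, rem=6, I/O yield, promote→Q0. Q0=[P2,P3] Q1=[P1,P4,P5] Q2=[]
t=22-23: P2@Q0 runs 1, rem=0, completes. Q0=[P3] Q1=[P1,P4,P5] Q2=[]
t=23-25: P3@Q0 runs 2, rem=4, I/O yield, promote→Q0. Q0=[P3] Q1=[P1,P4,P5] Q2=[]
t=25-27: P3@Q0 runs 2, rem=2, I/O yield, promote→Q0. Q0=[P3] Q1=[P1,P4,P5] Q2=[]
t=27-29: P3@Q0 runs 2, rem=0, completes. Q0=[] Q1=[P1,P4,P5] Q2=[]
t=29-35: P1@Q1 runs 6, rem=1, quantum used, demote→Q2. Q0=[] Q1=[P4,P5] Q2=[P1]
t=35-41: P4@Q1 runs 6, rem=0, completes. Q0=[] Q1=[P5] Q2=[P1]
t=41-44: P5@Q1 runs 3, rem=2, I/O yield, promote→Q0. Q0=[P5] Q1=[] Q2=[P1]
t=44-46: P5@Q0 runs 2, rem=0, completes. Q0=[] Q1=[] Q2=[P1]
t=46-47: P1@Q2 runs 1, rem=0, completes. Q0=[] Q1=[] Q2=[]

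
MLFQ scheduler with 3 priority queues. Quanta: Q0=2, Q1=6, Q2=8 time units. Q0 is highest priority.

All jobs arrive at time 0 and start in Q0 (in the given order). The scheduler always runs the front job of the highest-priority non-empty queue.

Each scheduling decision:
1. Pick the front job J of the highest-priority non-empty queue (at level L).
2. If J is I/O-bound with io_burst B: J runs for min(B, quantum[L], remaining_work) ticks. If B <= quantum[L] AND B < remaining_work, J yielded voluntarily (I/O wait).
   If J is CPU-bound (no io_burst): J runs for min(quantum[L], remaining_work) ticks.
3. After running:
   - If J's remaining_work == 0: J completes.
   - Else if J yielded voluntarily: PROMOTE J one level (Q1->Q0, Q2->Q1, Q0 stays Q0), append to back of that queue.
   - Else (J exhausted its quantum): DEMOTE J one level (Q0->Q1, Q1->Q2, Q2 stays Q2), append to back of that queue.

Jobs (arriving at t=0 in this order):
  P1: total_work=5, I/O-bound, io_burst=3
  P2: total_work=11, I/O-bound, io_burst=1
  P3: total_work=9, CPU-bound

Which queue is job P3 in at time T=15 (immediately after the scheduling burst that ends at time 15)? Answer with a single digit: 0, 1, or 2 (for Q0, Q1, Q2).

t=0-2: P1@Q0 runs 2, rem=3, quantum used, demote→Q1. Q0=[P2,P3] Q1=[P1] Q2=[]
t=2-3: P2@Q0 runs 1, rem=10, I/O yield, promote→Q0. Q0=[P3,P2] Q1=[P1] Q2=[]
t=3-5: P3@Q0 runs 2, rem=7, quantum used, demote→Q1. Q0=[P2] Q1=[P1,P3] Q2=[]
t=5-6: P2@Q0 runs 1, rem=9, I/O yield, promote→Q0. Q0=[P2] Q1=[P1,P3] Q2=[]
t=6-7: P2@Q0 runs 1, rem=8, I/O yield, promote→Q0. Q0=[P2] Q1=[P1,P3] Q2=[]
t=7-8: P2@Q0 runs 1, rem=7, I/O yield, promote→Q0. Q0=[P2] Q1=[P1,P3] Q2=[]
t=8-9: P2@Q0 runs 1, rem=6, I/O yield, promote→Q0. Q0=[P2] Q1=[P1,P3] Q2=[]
t=9-10: P2@Q0 runs 1, rem=5, I/O yield, promote→Q0. Q0=[P2] Q1=[P1,P3] Q2=[]
t=10-11: P2@Q0 runs 1, rem=4, I/O yield, promote→Q0. Q0=[P2] Q1=[P1,P3] Q2=[]
t=11-12: P2@Q0 runs 1, rem=3, I/O yield, promote→Q0. Q0=[P2] Q1=[P1,P3] Q2=[]
t=12-13: P2@Q0 runs 1, rem=2, I/O yield, promote→Q0. Q0=[P2] Q1=[P1,P3] Q2=[]
t=13-14: P2@Q0 runs 1, rem=1, I/O yield, promote→Q0. Q0=[P2] Q1=[P1,P3] Q2=[]
t=14-15: P2@Q0 runs 1, rem=0, completes. Q0=[] Q1=[P1,P3] Q2=[]
t=15-18: P1@Q1 runs 3, rem=0, completes. Q0=[] Q1=[P3] Q2=[]
t=18-24: P3@Q1 runs 6, rem=1, quantum used, demote→Q2. Q0=[] Q1=[] Q2=[P3]
t=24-25: P3@Q2 runs 1, rem=0, completes. Q0=[] Q1=[] Q2=[]

Answer: 1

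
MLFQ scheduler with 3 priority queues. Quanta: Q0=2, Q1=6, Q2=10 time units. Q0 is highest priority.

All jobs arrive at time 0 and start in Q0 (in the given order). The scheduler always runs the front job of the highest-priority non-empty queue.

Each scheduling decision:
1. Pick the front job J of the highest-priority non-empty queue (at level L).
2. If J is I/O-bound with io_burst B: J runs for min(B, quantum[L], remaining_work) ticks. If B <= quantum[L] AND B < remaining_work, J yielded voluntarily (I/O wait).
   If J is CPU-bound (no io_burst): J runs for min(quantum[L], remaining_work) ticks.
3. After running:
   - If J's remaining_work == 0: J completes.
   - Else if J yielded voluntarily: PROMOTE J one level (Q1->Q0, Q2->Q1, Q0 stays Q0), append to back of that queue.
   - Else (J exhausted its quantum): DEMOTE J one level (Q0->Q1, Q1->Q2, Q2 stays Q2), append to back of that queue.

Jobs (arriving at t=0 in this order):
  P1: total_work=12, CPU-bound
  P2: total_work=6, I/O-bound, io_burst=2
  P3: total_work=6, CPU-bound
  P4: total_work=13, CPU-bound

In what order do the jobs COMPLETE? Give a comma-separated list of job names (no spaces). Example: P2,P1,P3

Answer: P2,P3,P1,P4

Derivation:
t=0-2: P1@Q0 runs 2, rem=10, quantum used, demote→Q1. Q0=[P2,P3,P4] Q1=[P1] Q2=[]
t=2-4: P2@Q0 runs 2, rem=4, I/O yield, promote→Q0. Q0=[P3,P4,P2] Q1=[P1] Q2=[]
t=4-6: P3@Q0 runs 2, rem=4, quantum used, demote→Q1. Q0=[P4,P2] Q1=[P1,P3] Q2=[]
t=6-8: P4@Q0 runs 2, rem=11, quantum used, demote→Q1. Q0=[P2] Q1=[P1,P3,P4] Q2=[]
t=8-10: P2@Q0 runs 2, rem=2, I/O yield, promote→Q0. Q0=[P2] Q1=[P1,P3,P4] Q2=[]
t=10-12: P2@Q0 runs 2, rem=0, completes. Q0=[] Q1=[P1,P3,P4] Q2=[]
t=12-18: P1@Q1 runs 6, rem=4, quantum used, demote→Q2. Q0=[] Q1=[P3,P4] Q2=[P1]
t=18-22: P3@Q1 runs 4, rem=0, completes. Q0=[] Q1=[P4] Q2=[P1]
t=22-28: P4@Q1 runs 6, rem=5, quantum used, demote→Q2. Q0=[] Q1=[] Q2=[P1,P4]
t=28-32: P1@Q2 runs 4, rem=0, completes. Q0=[] Q1=[] Q2=[P4]
t=32-37: P4@Q2 runs 5, rem=0, completes. Q0=[] Q1=[] Q2=[]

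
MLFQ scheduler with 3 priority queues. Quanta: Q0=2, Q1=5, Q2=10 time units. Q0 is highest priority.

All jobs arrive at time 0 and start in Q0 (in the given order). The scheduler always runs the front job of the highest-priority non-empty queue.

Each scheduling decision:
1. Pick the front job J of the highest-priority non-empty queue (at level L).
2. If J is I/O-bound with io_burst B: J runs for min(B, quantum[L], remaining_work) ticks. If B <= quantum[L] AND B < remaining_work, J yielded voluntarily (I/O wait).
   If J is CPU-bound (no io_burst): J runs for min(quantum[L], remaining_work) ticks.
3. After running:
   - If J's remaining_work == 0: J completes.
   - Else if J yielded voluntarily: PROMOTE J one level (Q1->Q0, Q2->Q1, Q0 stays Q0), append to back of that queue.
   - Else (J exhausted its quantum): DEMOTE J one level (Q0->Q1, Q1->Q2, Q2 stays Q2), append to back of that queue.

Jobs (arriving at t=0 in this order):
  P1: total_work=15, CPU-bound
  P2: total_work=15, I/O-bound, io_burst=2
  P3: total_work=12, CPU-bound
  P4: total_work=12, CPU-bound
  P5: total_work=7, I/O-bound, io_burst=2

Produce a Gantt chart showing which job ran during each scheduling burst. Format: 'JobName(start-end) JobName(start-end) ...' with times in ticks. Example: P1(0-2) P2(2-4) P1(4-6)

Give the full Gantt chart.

Answer: P1(0-2) P2(2-4) P3(4-6) P4(6-8) P5(8-10) P2(10-12) P5(12-14) P2(14-16) P5(16-18) P2(18-20) P5(20-21) P2(21-23) P2(23-25) P2(25-27) P2(27-28) P1(28-33) P3(33-38) P4(38-43) P1(43-51) P3(51-56) P4(56-61)

Derivation:
t=0-2: P1@Q0 runs 2, rem=13, quantum used, demote→Q1. Q0=[P2,P3,P4,P5] Q1=[P1] Q2=[]
t=2-4: P2@Q0 runs 2, rem=13, I/O yield, promote→Q0. Q0=[P3,P4,P5,P2] Q1=[P1] Q2=[]
t=4-6: P3@Q0 runs 2, rem=10, quantum used, demote→Q1. Q0=[P4,P5,P2] Q1=[P1,P3] Q2=[]
t=6-8: P4@Q0 runs 2, rem=10, quantum used, demote→Q1. Q0=[P5,P2] Q1=[P1,P3,P4] Q2=[]
t=8-10: P5@Q0 runs 2, rem=5, I/O yield, promote→Q0. Q0=[P2,P5] Q1=[P1,P3,P4] Q2=[]
t=10-12: P2@Q0 runs 2, rem=11, I/O yield, promote→Q0. Q0=[P5,P2] Q1=[P1,P3,P4] Q2=[]
t=12-14: P5@Q0 runs 2, rem=3, I/O yield, promote→Q0. Q0=[P2,P5] Q1=[P1,P3,P4] Q2=[]
t=14-16: P2@Q0 runs 2, rem=9, I/O yield, promote→Q0. Q0=[P5,P2] Q1=[P1,P3,P4] Q2=[]
t=16-18: P5@Q0 runs 2, rem=1, I/O yield, promote→Q0. Q0=[P2,P5] Q1=[P1,P3,P4] Q2=[]
t=18-20: P2@Q0 runs 2, rem=7, I/O yield, promote→Q0. Q0=[P5,P2] Q1=[P1,P3,P4] Q2=[]
t=20-21: P5@Q0 runs 1, rem=0, completes. Q0=[P2] Q1=[P1,P3,P4] Q2=[]
t=21-23: P2@Q0 runs 2, rem=5, I/O yield, promote→Q0. Q0=[P2] Q1=[P1,P3,P4] Q2=[]
t=23-25: P2@Q0 runs 2, rem=3, I/O yield, promote→Q0. Q0=[P2] Q1=[P1,P3,P4] Q2=[]
t=25-27: P2@Q0 runs 2, rem=1, I/O yield, promote→Q0. Q0=[P2] Q1=[P1,P3,P4] Q2=[]
t=27-28: P2@Q0 runs 1, rem=0, completes. Q0=[] Q1=[P1,P3,P4] Q2=[]
t=28-33: P1@Q1 runs 5, rem=8, quantum used, demote→Q2. Q0=[] Q1=[P3,P4] Q2=[P1]
t=33-38: P3@Q1 runs 5, rem=5, quantum used, demote→Q2. Q0=[] Q1=[P4] Q2=[P1,P3]
t=38-43: P4@Q1 runs 5, rem=5, quantum used, demote→Q2. Q0=[] Q1=[] Q2=[P1,P3,P4]
t=43-51: P1@Q2 runs 8, rem=0, completes. Q0=[] Q1=[] Q2=[P3,P4]
t=51-56: P3@Q2 runs 5, rem=0, completes. Q0=[] Q1=[] Q2=[P4]
t=56-61: P4@Q2 runs 5, rem=0, completes. Q0=[] Q1=[] Q2=[]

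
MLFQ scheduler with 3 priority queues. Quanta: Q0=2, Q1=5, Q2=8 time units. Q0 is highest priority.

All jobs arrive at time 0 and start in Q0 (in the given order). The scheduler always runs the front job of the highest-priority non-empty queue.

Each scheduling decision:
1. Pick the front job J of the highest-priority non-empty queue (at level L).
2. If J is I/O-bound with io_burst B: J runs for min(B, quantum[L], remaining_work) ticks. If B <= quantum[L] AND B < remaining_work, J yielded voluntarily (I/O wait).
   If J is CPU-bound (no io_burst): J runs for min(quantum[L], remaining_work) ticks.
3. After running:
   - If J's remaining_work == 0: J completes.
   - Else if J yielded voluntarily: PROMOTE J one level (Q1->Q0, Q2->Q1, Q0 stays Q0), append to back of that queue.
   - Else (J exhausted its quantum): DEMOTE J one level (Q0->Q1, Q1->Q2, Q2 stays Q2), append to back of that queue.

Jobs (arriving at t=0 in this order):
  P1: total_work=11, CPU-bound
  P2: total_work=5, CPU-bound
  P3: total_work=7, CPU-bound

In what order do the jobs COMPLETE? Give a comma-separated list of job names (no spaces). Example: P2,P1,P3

t=0-2: P1@Q0 runs 2, rem=9, quantum used, demote→Q1. Q0=[P2,P3] Q1=[P1] Q2=[]
t=2-4: P2@Q0 runs 2, rem=3, quantum used, demote→Q1. Q0=[P3] Q1=[P1,P2] Q2=[]
t=4-6: P3@Q0 runs 2, rem=5, quantum used, demote→Q1. Q0=[] Q1=[P1,P2,P3] Q2=[]
t=6-11: P1@Q1 runs 5, rem=4, quantum used, demote→Q2. Q0=[] Q1=[P2,P3] Q2=[P1]
t=11-14: P2@Q1 runs 3, rem=0, completes. Q0=[] Q1=[P3] Q2=[P1]
t=14-19: P3@Q1 runs 5, rem=0, completes. Q0=[] Q1=[] Q2=[P1]
t=19-23: P1@Q2 runs 4, rem=0, completes. Q0=[] Q1=[] Q2=[]

Answer: P2,P3,P1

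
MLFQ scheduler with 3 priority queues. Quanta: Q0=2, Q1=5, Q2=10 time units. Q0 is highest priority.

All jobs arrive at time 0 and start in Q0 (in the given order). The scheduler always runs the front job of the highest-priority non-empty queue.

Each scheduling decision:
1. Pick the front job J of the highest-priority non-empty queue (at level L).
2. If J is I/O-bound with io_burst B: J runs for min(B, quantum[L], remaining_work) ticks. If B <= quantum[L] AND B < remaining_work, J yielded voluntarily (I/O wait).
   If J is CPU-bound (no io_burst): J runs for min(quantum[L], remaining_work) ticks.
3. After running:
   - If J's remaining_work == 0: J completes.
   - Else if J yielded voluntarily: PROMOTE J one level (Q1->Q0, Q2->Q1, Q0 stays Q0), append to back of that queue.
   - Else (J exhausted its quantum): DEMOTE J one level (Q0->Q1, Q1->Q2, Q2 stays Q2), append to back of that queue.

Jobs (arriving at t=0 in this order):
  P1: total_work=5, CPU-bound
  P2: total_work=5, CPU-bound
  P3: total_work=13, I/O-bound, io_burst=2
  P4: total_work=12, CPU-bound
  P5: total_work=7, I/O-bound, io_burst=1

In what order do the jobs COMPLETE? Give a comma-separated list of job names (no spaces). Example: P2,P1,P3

t=0-2: P1@Q0 runs 2, rem=3, quantum used, demote→Q1. Q0=[P2,P3,P4,P5] Q1=[P1] Q2=[]
t=2-4: P2@Q0 runs 2, rem=3, quantum used, demote→Q1. Q0=[P3,P4,P5] Q1=[P1,P2] Q2=[]
t=4-6: P3@Q0 runs 2, rem=11, I/O yield, promote→Q0. Q0=[P4,P5,P3] Q1=[P1,P2] Q2=[]
t=6-8: P4@Q0 runs 2, rem=10, quantum used, demote→Q1. Q0=[P5,P3] Q1=[P1,P2,P4] Q2=[]
t=8-9: P5@Q0 runs 1, rem=6, I/O yield, promote→Q0. Q0=[P3,P5] Q1=[P1,P2,P4] Q2=[]
t=9-11: P3@Q0 runs 2, rem=9, I/O yield, promote→Q0. Q0=[P5,P3] Q1=[P1,P2,P4] Q2=[]
t=11-12: P5@Q0 runs 1, rem=5, I/O yield, promote→Q0. Q0=[P3,P5] Q1=[P1,P2,P4] Q2=[]
t=12-14: P3@Q0 runs 2, rem=7, I/O yield, promote→Q0. Q0=[P5,P3] Q1=[P1,P2,P4] Q2=[]
t=14-15: P5@Q0 runs 1, rem=4, I/O yield, promote→Q0. Q0=[P3,P5] Q1=[P1,P2,P4] Q2=[]
t=15-17: P3@Q0 runs 2, rem=5, I/O yield, promote→Q0. Q0=[P5,P3] Q1=[P1,P2,P4] Q2=[]
t=17-18: P5@Q0 runs 1, rem=3, I/O yield, promote→Q0. Q0=[P3,P5] Q1=[P1,P2,P4] Q2=[]
t=18-20: P3@Q0 runs 2, rem=3, I/O yield, promote→Q0. Q0=[P5,P3] Q1=[P1,P2,P4] Q2=[]
t=20-21: P5@Q0 runs 1, rem=2, I/O yield, promote→Q0. Q0=[P3,P5] Q1=[P1,P2,P4] Q2=[]
t=21-23: P3@Q0 runs 2, rem=1, I/O yield, promote→Q0. Q0=[P5,P3] Q1=[P1,P2,P4] Q2=[]
t=23-24: P5@Q0 runs 1, rem=1, I/O yield, promote→Q0. Q0=[P3,P5] Q1=[P1,P2,P4] Q2=[]
t=24-25: P3@Q0 runs 1, rem=0, completes. Q0=[P5] Q1=[P1,P2,P4] Q2=[]
t=25-26: P5@Q0 runs 1, rem=0, completes. Q0=[] Q1=[P1,P2,P4] Q2=[]
t=26-29: P1@Q1 runs 3, rem=0, completes. Q0=[] Q1=[P2,P4] Q2=[]
t=29-32: P2@Q1 runs 3, rem=0, completes. Q0=[] Q1=[P4] Q2=[]
t=32-37: P4@Q1 runs 5, rem=5, quantum used, demote→Q2. Q0=[] Q1=[] Q2=[P4]
t=37-42: P4@Q2 runs 5, rem=0, completes. Q0=[] Q1=[] Q2=[]

Answer: P3,P5,P1,P2,P4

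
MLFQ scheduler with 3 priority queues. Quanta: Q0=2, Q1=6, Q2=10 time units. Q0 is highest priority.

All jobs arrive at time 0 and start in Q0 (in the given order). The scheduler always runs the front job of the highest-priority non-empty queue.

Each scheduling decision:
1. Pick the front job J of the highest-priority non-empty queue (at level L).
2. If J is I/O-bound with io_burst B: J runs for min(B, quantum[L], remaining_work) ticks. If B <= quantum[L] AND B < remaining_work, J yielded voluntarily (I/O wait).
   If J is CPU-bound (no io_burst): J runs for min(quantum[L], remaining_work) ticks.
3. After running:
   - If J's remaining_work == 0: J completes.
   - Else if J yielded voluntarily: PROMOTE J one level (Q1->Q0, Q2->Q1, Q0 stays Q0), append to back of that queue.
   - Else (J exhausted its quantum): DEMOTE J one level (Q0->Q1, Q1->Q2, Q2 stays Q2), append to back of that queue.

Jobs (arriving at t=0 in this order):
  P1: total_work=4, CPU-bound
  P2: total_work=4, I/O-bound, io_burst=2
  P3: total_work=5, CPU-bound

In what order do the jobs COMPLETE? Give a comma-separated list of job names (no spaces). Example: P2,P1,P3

t=0-2: P1@Q0 runs 2, rem=2, quantum used, demote→Q1. Q0=[P2,P3] Q1=[P1] Q2=[]
t=2-4: P2@Q0 runs 2, rem=2, I/O yield, promote→Q0. Q0=[P3,P2] Q1=[P1] Q2=[]
t=4-6: P3@Q0 runs 2, rem=3, quantum used, demote→Q1. Q0=[P2] Q1=[P1,P3] Q2=[]
t=6-8: P2@Q0 runs 2, rem=0, completes. Q0=[] Q1=[P1,P3] Q2=[]
t=8-10: P1@Q1 runs 2, rem=0, completes. Q0=[] Q1=[P3] Q2=[]
t=10-13: P3@Q1 runs 3, rem=0, completes. Q0=[] Q1=[] Q2=[]

Answer: P2,P1,P3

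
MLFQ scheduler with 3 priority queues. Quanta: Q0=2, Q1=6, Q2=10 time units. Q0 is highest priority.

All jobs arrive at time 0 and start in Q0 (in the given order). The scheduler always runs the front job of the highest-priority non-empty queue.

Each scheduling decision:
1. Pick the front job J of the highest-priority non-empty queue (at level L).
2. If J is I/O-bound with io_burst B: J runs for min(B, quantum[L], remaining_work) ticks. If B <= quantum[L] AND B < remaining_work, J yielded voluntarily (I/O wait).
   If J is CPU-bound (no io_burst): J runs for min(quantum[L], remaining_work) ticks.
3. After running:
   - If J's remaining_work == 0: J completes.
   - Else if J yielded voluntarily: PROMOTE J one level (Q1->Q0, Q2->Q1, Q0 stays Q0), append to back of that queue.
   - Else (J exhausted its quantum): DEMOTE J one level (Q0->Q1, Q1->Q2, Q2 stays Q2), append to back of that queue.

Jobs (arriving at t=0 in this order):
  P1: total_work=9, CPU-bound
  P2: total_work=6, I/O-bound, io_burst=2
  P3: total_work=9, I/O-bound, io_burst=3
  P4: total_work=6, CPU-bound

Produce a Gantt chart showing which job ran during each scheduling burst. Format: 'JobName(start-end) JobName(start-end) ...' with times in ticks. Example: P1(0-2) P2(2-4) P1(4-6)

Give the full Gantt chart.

Answer: P1(0-2) P2(2-4) P3(4-6) P4(6-8) P2(8-10) P2(10-12) P1(12-18) P3(18-21) P3(21-23) P4(23-27) P3(27-29) P1(29-30)

Derivation:
t=0-2: P1@Q0 runs 2, rem=7, quantum used, demote→Q1. Q0=[P2,P3,P4] Q1=[P1] Q2=[]
t=2-4: P2@Q0 runs 2, rem=4, I/O yield, promote→Q0. Q0=[P3,P4,P2] Q1=[P1] Q2=[]
t=4-6: P3@Q0 runs 2, rem=7, quantum used, demote→Q1. Q0=[P4,P2] Q1=[P1,P3] Q2=[]
t=6-8: P4@Q0 runs 2, rem=4, quantum used, demote→Q1. Q0=[P2] Q1=[P1,P3,P4] Q2=[]
t=8-10: P2@Q0 runs 2, rem=2, I/O yield, promote→Q0. Q0=[P2] Q1=[P1,P3,P4] Q2=[]
t=10-12: P2@Q0 runs 2, rem=0, completes. Q0=[] Q1=[P1,P3,P4] Q2=[]
t=12-18: P1@Q1 runs 6, rem=1, quantum used, demote→Q2. Q0=[] Q1=[P3,P4] Q2=[P1]
t=18-21: P3@Q1 runs 3, rem=4, I/O yield, promote→Q0. Q0=[P3] Q1=[P4] Q2=[P1]
t=21-23: P3@Q0 runs 2, rem=2, quantum used, demote→Q1. Q0=[] Q1=[P4,P3] Q2=[P1]
t=23-27: P4@Q1 runs 4, rem=0, completes. Q0=[] Q1=[P3] Q2=[P1]
t=27-29: P3@Q1 runs 2, rem=0, completes. Q0=[] Q1=[] Q2=[P1]
t=29-30: P1@Q2 runs 1, rem=0, completes. Q0=[] Q1=[] Q2=[]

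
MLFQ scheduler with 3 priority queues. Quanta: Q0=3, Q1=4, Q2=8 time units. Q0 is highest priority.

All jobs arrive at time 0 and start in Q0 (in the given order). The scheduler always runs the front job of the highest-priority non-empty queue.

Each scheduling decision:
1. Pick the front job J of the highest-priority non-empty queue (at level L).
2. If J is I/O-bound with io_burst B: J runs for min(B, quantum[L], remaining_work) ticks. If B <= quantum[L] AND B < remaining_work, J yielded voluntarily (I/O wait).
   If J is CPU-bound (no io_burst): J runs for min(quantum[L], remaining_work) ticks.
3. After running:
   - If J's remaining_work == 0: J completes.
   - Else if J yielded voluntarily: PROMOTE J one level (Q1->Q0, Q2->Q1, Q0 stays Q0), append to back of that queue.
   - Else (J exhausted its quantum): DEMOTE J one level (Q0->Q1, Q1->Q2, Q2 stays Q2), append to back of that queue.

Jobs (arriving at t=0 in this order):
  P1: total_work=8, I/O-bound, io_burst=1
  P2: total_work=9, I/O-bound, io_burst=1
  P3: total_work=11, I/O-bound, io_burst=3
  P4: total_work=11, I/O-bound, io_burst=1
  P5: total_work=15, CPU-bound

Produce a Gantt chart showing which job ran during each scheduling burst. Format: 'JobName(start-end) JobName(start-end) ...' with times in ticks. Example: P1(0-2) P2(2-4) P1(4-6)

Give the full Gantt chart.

t=0-1: P1@Q0 runs 1, rem=7, I/O yield, promote→Q0. Q0=[P2,P3,P4,P5,P1] Q1=[] Q2=[]
t=1-2: P2@Q0 runs 1, rem=8, I/O yield, promote→Q0. Q0=[P3,P4,P5,P1,P2] Q1=[] Q2=[]
t=2-5: P3@Q0 runs 3, rem=8, I/O yield, promote→Q0. Q0=[P4,P5,P1,P2,P3] Q1=[] Q2=[]
t=5-6: P4@Q0 runs 1, rem=10, I/O yield, promote→Q0. Q0=[P5,P1,P2,P3,P4] Q1=[] Q2=[]
t=6-9: P5@Q0 runs 3, rem=12, quantum used, demote→Q1. Q0=[P1,P2,P3,P4] Q1=[P5] Q2=[]
t=9-10: P1@Q0 runs 1, rem=6, I/O yield, promote→Q0. Q0=[P2,P3,P4,P1] Q1=[P5] Q2=[]
t=10-11: P2@Q0 runs 1, rem=7, I/O yield, promote→Q0. Q0=[P3,P4,P1,P2] Q1=[P5] Q2=[]
t=11-14: P3@Q0 runs 3, rem=5, I/O yield, promote→Q0. Q0=[P4,P1,P2,P3] Q1=[P5] Q2=[]
t=14-15: P4@Q0 runs 1, rem=9, I/O yield, promote→Q0. Q0=[P1,P2,P3,P4] Q1=[P5] Q2=[]
t=15-16: P1@Q0 runs 1, rem=5, I/O yield, promote→Q0. Q0=[P2,P3,P4,P1] Q1=[P5] Q2=[]
t=16-17: P2@Q0 runs 1, rem=6, I/O yield, promote→Q0. Q0=[P3,P4,P1,P2] Q1=[P5] Q2=[]
t=17-20: P3@Q0 runs 3, rem=2, I/O yield, promote→Q0. Q0=[P4,P1,P2,P3] Q1=[P5] Q2=[]
t=20-21: P4@Q0 runs 1, rem=8, I/O yield, promote→Q0. Q0=[P1,P2,P3,P4] Q1=[P5] Q2=[]
t=21-22: P1@Q0 runs 1, rem=4, I/O yield, promote→Q0. Q0=[P2,P3,P4,P1] Q1=[P5] Q2=[]
t=22-23: P2@Q0 runs 1, rem=5, I/O yield, promote→Q0. Q0=[P3,P4,P1,P2] Q1=[P5] Q2=[]
t=23-25: P3@Q0 runs 2, rem=0, completes. Q0=[P4,P1,P2] Q1=[P5] Q2=[]
t=25-26: P4@Q0 runs 1, rem=7, I/O yield, promote→Q0. Q0=[P1,P2,P4] Q1=[P5] Q2=[]
t=26-27: P1@Q0 runs 1, rem=3, I/O yield, promote→Q0. Q0=[P2,P4,P1] Q1=[P5] Q2=[]
t=27-28: P2@Q0 runs 1, rem=4, I/O yield, promote→Q0. Q0=[P4,P1,P2] Q1=[P5] Q2=[]
t=28-29: P4@Q0 runs 1, rem=6, I/O yield, promote→Q0. Q0=[P1,P2,P4] Q1=[P5] Q2=[]
t=29-30: P1@Q0 runs 1, rem=2, I/O yield, promote→Q0. Q0=[P2,P4,P1] Q1=[P5] Q2=[]
t=30-31: P2@Q0 runs 1, rem=3, I/O yield, promote→Q0. Q0=[P4,P1,P2] Q1=[P5] Q2=[]
t=31-32: P4@Q0 runs 1, rem=5, I/O yield, promote→Q0. Q0=[P1,P2,P4] Q1=[P5] Q2=[]
t=32-33: P1@Q0 runs 1, rem=1, I/O yield, promote→Q0. Q0=[P2,P4,P1] Q1=[P5] Q2=[]
t=33-34: P2@Q0 runs 1, rem=2, I/O yield, promote→Q0. Q0=[P4,P1,P2] Q1=[P5] Q2=[]
t=34-35: P4@Q0 runs 1, rem=4, I/O yield, promote→Q0. Q0=[P1,P2,P4] Q1=[P5] Q2=[]
t=35-36: P1@Q0 runs 1, rem=0, completes. Q0=[P2,P4] Q1=[P5] Q2=[]
t=36-37: P2@Q0 runs 1, rem=1, I/O yield, promote→Q0. Q0=[P4,P2] Q1=[P5] Q2=[]
t=37-38: P4@Q0 runs 1, rem=3, I/O yield, promote→Q0. Q0=[P2,P4] Q1=[P5] Q2=[]
t=38-39: P2@Q0 runs 1, rem=0, completes. Q0=[P4] Q1=[P5] Q2=[]
t=39-40: P4@Q0 runs 1, rem=2, I/O yield, promote→Q0. Q0=[P4] Q1=[P5] Q2=[]
t=40-41: P4@Q0 runs 1, rem=1, I/O yield, promote→Q0. Q0=[P4] Q1=[P5] Q2=[]
t=41-42: P4@Q0 runs 1, rem=0, completes. Q0=[] Q1=[P5] Q2=[]
t=42-46: P5@Q1 runs 4, rem=8, quantum used, demote→Q2. Q0=[] Q1=[] Q2=[P5]
t=46-54: P5@Q2 runs 8, rem=0, completes. Q0=[] Q1=[] Q2=[]

Answer: P1(0-1) P2(1-2) P3(2-5) P4(5-6) P5(6-9) P1(9-10) P2(10-11) P3(11-14) P4(14-15) P1(15-16) P2(16-17) P3(17-20) P4(20-21) P1(21-22) P2(22-23) P3(23-25) P4(25-26) P1(26-27) P2(27-28) P4(28-29) P1(29-30) P2(30-31) P4(31-32) P1(32-33) P2(33-34) P4(34-35) P1(35-36) P2(36-37) P4(37-38) P2(38-39) P4(39-40) P4(40-41) P4(41-42) P5(42-46) P5(46-54)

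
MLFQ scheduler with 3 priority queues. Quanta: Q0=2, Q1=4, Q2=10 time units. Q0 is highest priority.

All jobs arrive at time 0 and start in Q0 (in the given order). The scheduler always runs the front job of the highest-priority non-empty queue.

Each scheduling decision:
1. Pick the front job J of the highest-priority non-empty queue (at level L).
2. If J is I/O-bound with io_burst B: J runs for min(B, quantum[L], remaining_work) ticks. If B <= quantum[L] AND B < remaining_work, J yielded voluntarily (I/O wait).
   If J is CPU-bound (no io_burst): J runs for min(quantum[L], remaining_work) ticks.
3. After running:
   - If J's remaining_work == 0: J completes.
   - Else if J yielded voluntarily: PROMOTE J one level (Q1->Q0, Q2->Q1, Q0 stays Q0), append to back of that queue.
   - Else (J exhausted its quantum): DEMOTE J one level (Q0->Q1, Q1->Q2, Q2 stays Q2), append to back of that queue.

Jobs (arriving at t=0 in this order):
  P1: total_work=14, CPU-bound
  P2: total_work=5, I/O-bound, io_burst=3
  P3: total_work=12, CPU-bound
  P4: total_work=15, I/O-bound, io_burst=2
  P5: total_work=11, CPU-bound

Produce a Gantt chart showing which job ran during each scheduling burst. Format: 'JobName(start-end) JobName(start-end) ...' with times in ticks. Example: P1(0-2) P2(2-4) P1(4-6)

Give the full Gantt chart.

Answer: P1(0-2) P2(2-4) P3(4-6) P4(6-8) P5(8-10) P4(10-12) P4(12-14) P4(14-16) P4(16-18) P4(18-20) P4(20-22) P4(22-23) P1(23-27) P2(27-30) P3(30-34) P5(34-38) P1(38-46) P3(46-52) P5(52-57)

Derivation:
t=0-2: P1@Q0 runs 2, rem=12, quantum used, demote→Q1. Q0=[P2,P3,P4,P5] Q1=[P1] Q2=[]
t=2-4: P2@Q0 runs 2, rem=3, quantum used, demote→Q1. Q0=[P3,P4,P5] Q1=[P1,P2] Q2=[]
t=4-6: P3@Q0 runs 2, rem=10, quantum used, demote→Q1. Q0=[P4,P5] Q1=[P1,P2,P3] Q2=[]
t=6-8: P4@Q0 runs 2, rem=13, I/O yield, promote→Q0. Q0=[P5,P4] Q1=[P1,P2,P3] Q2=[]
t=8-10: P5@Q0 runs 2, rem=9, quantum used, demote→Q1. Q0=[P4] Q1=[P1,P2,P3,P5] Q2=[]
t=10-12: P4@Q0 runs 2, rem=11, I/O yield, promote→Q0. Q0=[P4] Q1=[P1,P2,P3,P5] Q2=[]
t=12-14: P4@Q0 runs 2, rem=9, I/O yield, promote→Q0. Q0=[P4] Q1=[P1,P2,P3,P5] Q2=[]
t=14-16: P4@Q0 runs 2, rem=7, I/O yield, promote→Q0. Q0=[P4] Q1=[P1,P2,P3,P5] Q2=[]
t=16-18: P4@Q0 runs 2, rem=5, I/O yield, promote→Q0. Q0=[P4] Q1=[P1,P2,P3,P5] Q2=[]
t=18-20: P4@Q0 runs 2, rem=3, I/O yield, promote→Q0. Q0=[P4] Q1=[P1,P2,P3,P5] Q2=[]
t=20-22: P4@Q0 runs 2, rem=1, I/O yield, promote→Q0. Q0=[P4] Q1=[P1,P2,P3,P5] Q2=[]
t=22-23: P4@Q0 runs 1, rem=0, completes. Q0=[] Q1=[P1,P2,P3,P5] Q2=[]
t=23-27: P1@Q1 runs 4, rem=8, quantum used, demote→Q2. Q0=[] Q1=[P2,P3,P5] Q2=[P1]
t=27-30: P2@Q1 runs 3, rem=0, completes. Q0=[] Q1=[P3,P5] Q2=[P1]
t=30-34: P3@Q1 runs 4, rem=6, quantum used, demote→Q2. Q0=[] Q1=[P5] Q2=[P1,P3]
t=34-38: P5@Q1 runs 4, rem=5, quantum used, demote→Q2. Q0=[] Q1=[] Q2=[P1,P3,P5]
t=38-46: P1@Q2 runs 8, rem=0, completes. Q0=[] Q1=[] Q2=[P3,P5]
t=46-52: P3@Q2 runs 6, rem=0, completes. Q0=[] Q1=[] Q2=[P5]
t=52-57: P5@Q2 runs 5, rem=0, completes. Q0=[] Q1=[] Q2=[]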